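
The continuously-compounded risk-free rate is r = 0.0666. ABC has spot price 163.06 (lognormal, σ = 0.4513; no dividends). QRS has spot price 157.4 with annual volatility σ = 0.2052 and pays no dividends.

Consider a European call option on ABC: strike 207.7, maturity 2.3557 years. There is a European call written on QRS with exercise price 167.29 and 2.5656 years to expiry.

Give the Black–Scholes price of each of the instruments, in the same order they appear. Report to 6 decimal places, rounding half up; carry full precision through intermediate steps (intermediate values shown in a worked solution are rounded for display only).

[ABC call K=207.7]
σ√T = 0.4513·√2.3557 = 0.692668
d₁ = (ln(S/K) + (r+σ²/2)T) / (σ√T) = (ln(163.06/207.7) + (0.0666+0.4513²/2)·2.3557) / 0.692668 = (-0.241976 + 0.396784) / 0.692668 = 0.223495
d₂ = d₁ − σ√T = 0.223495 − 0.692668 = -0.469173
e^{−rT} = 0.854798
N(d₁) = 0.588425,  N(d₂) = 0.319473
price = S·N(d₁) − K·e^{−rT}·N(d₂) = 95.948550 − 56.719727 = 39.228823
[QRS call K=167.29]
σ√T = 0.2052·√2.5656 = 0.328679
d₁ = (ln(S/K) + (r+σ²/2)T) / (σ√T) = (ln(157.4/167.29) + (0.0666+0.2052²/2)·2.5656) / 0.328679 = (-0.060938 + 0.224884) / 0.328679 = 0.498801
d₂ = d₁ − σ√T = 0.498801 − 0.328679 = 0.170122
e^{−rT} = 0.842932
N(d₁) = 0.691040,  N(d₂) = 0.567543
price = S·N(d₁) − K·e^{−rT}·N(d₂) = 108.769730 − 80.031557 = 28.738173

price(ABC call K=207.7) = 39.228823
price(QRS call K=167.29) = 28.738173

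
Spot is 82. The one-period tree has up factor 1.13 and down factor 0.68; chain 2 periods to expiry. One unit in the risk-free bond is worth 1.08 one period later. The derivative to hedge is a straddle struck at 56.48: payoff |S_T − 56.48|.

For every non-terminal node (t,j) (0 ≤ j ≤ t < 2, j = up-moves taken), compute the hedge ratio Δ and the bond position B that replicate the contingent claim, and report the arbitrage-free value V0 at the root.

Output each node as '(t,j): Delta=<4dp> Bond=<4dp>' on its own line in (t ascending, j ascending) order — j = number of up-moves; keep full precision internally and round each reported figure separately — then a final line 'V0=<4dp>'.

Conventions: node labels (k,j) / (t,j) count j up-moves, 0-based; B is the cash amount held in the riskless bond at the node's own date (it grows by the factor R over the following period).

(0,0): Delta=0.8965 Bond=-39.5416
(1,0): Delta=-0.4796 Bond=34.0264
(1,1): Delta=1.0000 Bond=-52.2963
V0=33.9705

No-arbitrage ⇒ martingale measure with p* = (R−d)/(u−d) = 0.8889.
Payoffs at expiry: V(2,0)=18.5632, V(2,1)=6.5288, V(2,2)=48.2258
  t=1,j=0: stock 55.7600 → up 63.0088 (V=6.5288), down 37.9168 (V=18.5632). Price 7.2833; hedge Δ=-0.4796, bond B=34.0264.
  t=1,j=1: stock 92.6600 → up 104.7058 (V=48.2258), down 63.0088 (V=6.5288). Price 40.3637; hedge Δ=1.0000, bond B=-52.2963.
  t=0,j=0: stock 82.0000 → up 92.6600 (V=40.3637), down 55.7600 (V=7.2833). Price 33.9705; hedge Δ=0.8965, bond B=-39.5416.
Sanity check at the root: Δ(0,0)·S0 + B(0,0) reproduces V0 = 33.9705.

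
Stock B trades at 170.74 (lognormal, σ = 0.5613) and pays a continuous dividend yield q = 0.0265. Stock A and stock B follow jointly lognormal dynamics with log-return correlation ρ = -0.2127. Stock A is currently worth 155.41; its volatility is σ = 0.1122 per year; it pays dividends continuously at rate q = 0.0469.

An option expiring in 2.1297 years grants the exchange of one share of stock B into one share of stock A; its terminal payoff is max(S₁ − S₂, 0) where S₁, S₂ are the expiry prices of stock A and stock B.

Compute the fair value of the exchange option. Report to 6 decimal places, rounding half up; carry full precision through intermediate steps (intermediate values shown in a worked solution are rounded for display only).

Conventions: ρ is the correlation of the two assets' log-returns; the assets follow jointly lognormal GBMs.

exchange price = 40.966084

σ_eff = √(σ₁² + σ₂² − 2ρσ₁σ₂) = √(0.1122² + 0.5613² − 2·-0.2127·0.1122·0.5613) = 0.595346
d₁ = (ln(S₁/S₂) + (q₂ − q₁ + σ_eff²/2)T) / (σ_eff√T) = (ln(155.41/170.74) + (0.0265 − 0.0469 + 0.177219)·2.1297) / 0.868818 = 0.276124
d₂ = d₁ − σ_eff√T = 0.276124 − 0.868818 = -0.592694
N(d₁) = 0.608774,  N(d₂) = 0.276693
V = S₁·e^{−q₁T}·N(d₁) − S₂·e^{−q₂T}·N(d₂) = 85.616239 − 44.650155 = 40.966084
Key observation: pricing in stock B-units makes this a unit-strike call on the ratio S₁/S₂ — the risk-free rate cancels and cannot affect the value.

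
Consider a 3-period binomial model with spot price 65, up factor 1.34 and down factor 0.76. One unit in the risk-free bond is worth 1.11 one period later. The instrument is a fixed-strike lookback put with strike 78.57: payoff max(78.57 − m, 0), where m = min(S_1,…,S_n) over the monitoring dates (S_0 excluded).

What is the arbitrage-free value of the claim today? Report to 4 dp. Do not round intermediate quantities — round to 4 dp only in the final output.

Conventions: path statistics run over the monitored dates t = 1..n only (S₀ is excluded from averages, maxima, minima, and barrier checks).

Set p* = 0.6034 (from d < R < u); the path-dependent value is the discounted p*-expectation over all price paths.
Enumerate all 2^3 = 8 price paths (U = up ×1.34, D = down ×0.76); each path with k up-moves has probability p*^k·(1−p*)^(3−k).
DDD: m=28.5334, payoff=50.0366, prob=0.062359
UDD: m=50.3090, payoff=28.2610, prob=0.094894
DUD: m=49.4000, payoff=29.1700, prob=0.094894
UUD: m=87.1000, payoff=0.0000, prob=0.144404
DDU: m=37.5440, payoff=41.0260, prob=0.094894
UDU: m=66.1960, payoff=12.3740, prob=0.144404
DUU: m=49.4000, payoff=29.1700, prob=0.144404
UUU: m=87.1000, payoff=0.0000, prob=0.219746
Price = Σ prob·payoff / R^3 = 18.462366 / 1.367631 = 13.4995

price = 13.4995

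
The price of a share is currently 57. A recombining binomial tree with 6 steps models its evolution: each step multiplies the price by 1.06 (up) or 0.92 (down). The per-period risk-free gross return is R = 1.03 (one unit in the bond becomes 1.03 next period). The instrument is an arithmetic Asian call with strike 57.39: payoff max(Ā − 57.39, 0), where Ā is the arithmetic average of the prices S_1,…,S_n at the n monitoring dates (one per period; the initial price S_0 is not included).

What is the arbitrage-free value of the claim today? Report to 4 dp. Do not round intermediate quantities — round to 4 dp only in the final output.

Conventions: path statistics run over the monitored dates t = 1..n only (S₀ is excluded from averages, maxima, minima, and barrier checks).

price = 5.4200

Under the martingale measure an up-move has probability p* = 0.7857; value the claim as the probability-weighted average of per-path payoffs, discounted 6 periods at R = 1.03.
Enumerate all 2^6 = 64 price paths (U = up ×1.06, D = down ×0.92); each path with k up-moves has probability p*^k·(1−p*)^(6−k).
DDDDDD: Ā=43.0057, payoff=0.0000, prob=0.000097
UDDDDD: Ā=49.5501, payoff=0.0000, prob=0.000355
DUDDDD: Ā=48.2201, payoff=0.0000, prob=0.000355
UUDDDD: Ā=55.5579, payoff=0.0000, prob=0.001302
DDUDDD: Ā=46.9965, payoff=0.0000, prob=0.000355
UDUDDD: Ā=54.1481, payoff=0.0000, prob=0.001302
DUUDDD: Ā=52.8181, payoff=0.0000, prob=0.001302
UUUDDD: Ā=60.8556, payoff=3.4656, prob=0.004773
DDDUDD: Ā=45.8708, payoff=0.0000, prob=0.000355
UDDUDD: Ā=52.8511, payoff=0.0000, prob=0.001302
DUDUDD: Ā=51.5211, payoff=0.0000, prob=0.001302
UUDUDD: Ā=59.3612, payoff=1.9712, prob=0.004773
DDUUDD: Ā=50.2975, payoff=0.0000, prob=0.001302
UDUUDD: Ā=57.9514, payoff=0.5614, prob=0.004773
DUUUDD: Ā=56.6214, payoff=0.0000, prob=0.004773
UUUUDD: Ā=65.2378, payoff=7.8478, prob=0.017500
DDDDUD: Ā=44.8351, payoff=0.0000, prob=0.000355
UDDDUD: Ā=51.6578, payoff=0.0000, prob=0.001302
DUDDUD: Ā=50.3278, payoff=0.0000, prob=0.001302
UUDDUD: Ā=57.9864, payoff=0.5964, prob=0.004773
DDUDUD: Ā=49.1042, payoff=0.0000, prob=0.001302
UDUDUD: Ā=56.5766, payoff=0.0000, prob=0.004773
DUUDUD: Ā=55.2466, payoff=0.0000, prob=0.004773
UUUDUD: Ā=63.6537, payoff=6.2637, prob=0.017500
DDDUUD: Ā=47.9785, payoff=0.0000, prob=0.001302
UDDUUD: Ā=55.2796, payoff=0.0000, prob=0.004773
DUDUUD: Ā=53.9496, payoff=0.0000, prob=0.004773
UUDUUD: Ā=62.1593, payoff=4.7693, prob=0.017500
DDUUUD: Ā=52.7260, payoff=0.0000, prob=0.004773
UDUUUD: Ā=60.7495, payoff=3.3595, prob=0.017500
DUUUUD: Ā=59.4195, payoff=2.0295, prob=0.017500
UUUUUD: Ā=68.4616, payoff=11.0716, prob=0.064168
DDDDDU: Ā=43.8823, payoff=0.0000, prob=0.000355
UDDDDU: Ā=50.5600, payoff=0.0000, prob=0.001302
DUDDDU: Ā=49.2300, payoff=0.0000, prob=0.001302
UUDDDU: Ā=56.7216, payoff=0.0000, prob=0.004773
DDUDDU: Ā=48.0064, payoff=0.0000, prob=0.001302
UDUDDU: Ā=55.3118, payoff=0.0000, prob=0.004773
DUUDDU: Ā=53.9818, payoff=0.0000, prob=0.004773
UUUDDU: Ā=62.1964, payoff=4.8064, prob=0.017500
DDDUDU: Ā=46.8807, payoff=0.0000, prob=0.001302
UDDUDU: Ā=54.0147, payoff=0.0000, prob=0.004773
DUDUDU: Ā=52.6847, payoff=0.0000, prob=0.004773
UUDUDU: Ā=60.7020, payoff=3.3120, prob=0.017500
DDUUDU: Ā=51.4611, payoff=0.0000, prob=0.004773
UDUUDU: Ā=59.2922, payoff=1.9022, prob=0.017500
DUUUDU: Ā=57.9622, payoff=0.5722, prob=0.017500
UUUUDU: Ā=66.7825, payoff=9.3925, prob=0.064168
DDDDUU: Ā=45.8451, payoff=0.0000, prob=0.001302
UDDDUU: Ā=52.8215, payoff=0.0000, prob=0.004773
DUDDUU: Ā=51.4915, payoff=0.0000, prob=0.004773
UUDDUU: Ā=59.3272, payoff=1.9372, prob=0.017500
DDUDUU: Ā=50.2679, payoff=0.0000, prob=0.004773
UDUDUU: Ā=57.9174, payoff=0.5274, prob=0.017500
DUUDUU: Ā=56.5874, payoff=0.0000, prob=0.017500
UUUDUU: Ā=65.1985, payoff=7.8085, prob=0.064168
DDDUUU: Ā=49.1422, payoff=0.0000, prob=0.004773
UDDUUU: Ā=56.6203, payoff=0.0000, prob=0.017500
DUDUUU: Ā=55.2903, payoff=0.0000, prob=0.017500
UUDUUU: Ā=63.7041, payoff=6.3141, prob=0.064168
DDUUUU: Ā=54.0667, payoff=0.0000, prob=0.017500
UDUUUU: Ā=62.2943, payoff=4.9043, prob=0.064168
DUUUUU: Ā=60.9643, payoff=3.5743, prob=0.064168
UUUUUU: Ā=70.2415, payoff=12.8515, prob=0.235282
Price = Σ prob·payoff / R^6 = 6.471820 / 1.194052 = 5.4200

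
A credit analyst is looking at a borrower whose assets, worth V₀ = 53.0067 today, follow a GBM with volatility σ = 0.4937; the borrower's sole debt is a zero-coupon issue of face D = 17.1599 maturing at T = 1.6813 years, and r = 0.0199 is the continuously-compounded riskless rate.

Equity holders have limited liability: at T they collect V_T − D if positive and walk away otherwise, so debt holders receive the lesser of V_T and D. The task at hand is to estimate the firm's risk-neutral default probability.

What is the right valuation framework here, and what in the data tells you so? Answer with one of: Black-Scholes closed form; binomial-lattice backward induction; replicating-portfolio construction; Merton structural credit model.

framework: Merton structural credit model

Key observation: assets follow a GBM and default happens iff V_T < 17.1599; valuing claims on that split (equity as a call, risky debt as the residual) is the structural model's definition.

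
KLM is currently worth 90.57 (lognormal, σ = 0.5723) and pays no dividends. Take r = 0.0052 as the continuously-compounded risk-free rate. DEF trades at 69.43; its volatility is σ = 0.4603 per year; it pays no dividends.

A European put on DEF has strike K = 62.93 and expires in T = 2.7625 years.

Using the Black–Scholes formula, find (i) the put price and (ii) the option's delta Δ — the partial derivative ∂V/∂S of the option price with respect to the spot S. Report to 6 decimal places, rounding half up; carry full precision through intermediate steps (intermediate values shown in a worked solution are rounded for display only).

price = 16.086058
Δ = -0.298130

σ√T = 0.4603·√2.7625 = 0.765054
d₁ = (ln(S/K) + (r+σ²/2)T) / (σ√T) = (ln(69.43/62.93) + (0.0052+0.4603²/2)·2.7625) / 0.765054 = (0.098296 + 0.307019) / 0.765054 = 0.529786
d₂ = d₁ − σ√T = 0.529786 − 0.765054 = -0.235268
e^{−rT} = 0.985738
N(−d₁) = 0.298130,  N(−d₂) = 0.593000
Put price V = K·e^{−rT}·N(−d₂) − S·N(−d₁) = 36.785235 − 20.699177 = 16.086058
Δ = −N(−d₁) = -0.298130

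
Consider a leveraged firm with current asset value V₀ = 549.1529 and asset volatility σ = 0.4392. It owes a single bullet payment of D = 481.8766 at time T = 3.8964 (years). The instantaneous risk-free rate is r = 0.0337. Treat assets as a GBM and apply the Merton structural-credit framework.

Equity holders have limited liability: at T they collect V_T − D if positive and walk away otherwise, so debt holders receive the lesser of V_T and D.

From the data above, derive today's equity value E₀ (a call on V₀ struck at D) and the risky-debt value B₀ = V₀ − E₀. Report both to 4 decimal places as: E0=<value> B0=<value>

Apply the equity-as-call identities (strike 481.8766, horizon 3.8964 years):
d₁ = [ln(V₀/D) + (r + σ²/2)T] / (σ√T)
   = [ln(549.1529/481.8766) + (0.0337 + 0.5·0.4392²)·3.8964] / (0.4392·√3.8964)
   = [0.130689 + 0.507110] / 0.866950 = 0.735681
d₂ = d₁ − σ√T = 0.735681 − 0.866950 = -0.131269
N(d₁) = 0.769038,  N(d₂) = 0.447781,  e^(−rT) = 0.876947
E₀ = V₀·N(d₁) − D·e^(−rT)·N(d₂)
   = 549.1529·0.769038 − 481.8766·0.876947·0.447781 = 233.095711
B₀ = V₀ − E₀ = 549.1529 − 233.095711 = 316.057189

E0=233.0957 B0=316.0572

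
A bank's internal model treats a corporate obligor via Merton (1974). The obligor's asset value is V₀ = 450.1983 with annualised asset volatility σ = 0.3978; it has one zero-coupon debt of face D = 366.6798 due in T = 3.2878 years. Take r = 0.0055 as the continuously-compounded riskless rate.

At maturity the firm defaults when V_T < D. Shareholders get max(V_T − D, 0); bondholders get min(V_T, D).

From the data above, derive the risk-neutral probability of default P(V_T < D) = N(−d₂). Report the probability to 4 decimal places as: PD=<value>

PD=0.5204

Apply the equity-as-call identities (strike 366.6798, horizon 3.2878 years):
d₁ = [ln(V₀/D) + (r + σ²/2)T] / (σ√T)
   = [ln(450.1983/366.6798) + (0.0055 + 0.5·0.3978²)·3.2878] / (0.3978·√3.2878)
   = [0.205199 + 0.278222] / 0.721303 = 0.670205
d₂ = d₁ − σ√T = 0.670205 − 0.721303 = -0.051097
risk-neutral PD = N(−d₂) = N(0.051097) = 0.520376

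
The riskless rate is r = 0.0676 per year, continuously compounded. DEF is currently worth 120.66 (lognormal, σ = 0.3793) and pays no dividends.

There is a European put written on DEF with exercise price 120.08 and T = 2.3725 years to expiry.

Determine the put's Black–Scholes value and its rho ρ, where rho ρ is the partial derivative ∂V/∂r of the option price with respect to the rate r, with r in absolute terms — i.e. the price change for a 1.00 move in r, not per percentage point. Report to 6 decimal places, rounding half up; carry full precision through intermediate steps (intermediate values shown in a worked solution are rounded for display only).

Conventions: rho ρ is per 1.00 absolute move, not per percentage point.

price = 17.415953
ρ = -122.242809

σ√T = 0.3793·√2.3725 = 0.584233
d₁ = (ln(S/K) + (r+σ²/2)T) / (σ√T) = (ln(120.66/120.08) + (0.0676+0.3793²/2)·2.3725) / 0.584233 = (0.004818 + 0.331045) / 0.584233 = 0.574880
d₂ = d₁ − σ√T = 0.574880 − 0.584233 = -0.009353
e^{−rT} = 0.851819
N(−d₁) = 0.282686,  N(−d₂) = 0.503731
Put price V = K·e^{−rT}·N(−d₂) − S·N(−d₁) = 51.524893 − 34.108940 = 17.415953
ρ = −K·T·e^{−rT}·N(−d₂) = -122.242809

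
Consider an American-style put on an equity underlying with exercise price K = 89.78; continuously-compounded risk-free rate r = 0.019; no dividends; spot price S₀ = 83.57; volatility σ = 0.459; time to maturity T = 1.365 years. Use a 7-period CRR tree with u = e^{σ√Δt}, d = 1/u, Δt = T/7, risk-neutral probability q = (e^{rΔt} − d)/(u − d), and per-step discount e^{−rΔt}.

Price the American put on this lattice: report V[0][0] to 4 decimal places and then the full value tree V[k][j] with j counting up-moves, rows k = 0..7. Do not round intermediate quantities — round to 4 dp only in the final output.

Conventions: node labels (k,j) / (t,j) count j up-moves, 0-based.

price = 20.8112
tree:
20.8112
27.7178 12.8258
35.7054 18.5122 6.2165
44.2843 25.8663 9.9800 1.8237
52.6313 34.7075 15.6381 3.3809 0.0000
59.4469 44.2843 23.6822 6.2679 0.0000 0.0000
65.0120 52.6313 34.0618 11.6200 0.0000 0.0000 0.0000
69.5562 59.4469 44.2843 21.5424 0.0000 0.0000 0.0000 0.0000

Δt=0.19500, u=1.22469, d=0.81653, q=0.45859, disc=e^(-rΔt)=0.99630
k=7 terminal: V=max(K-S,0) → 69.5562 59.4469 44.2843 21.5424 0.0000 0.0000 0.0000 0.0000
k=6: j=0 S=24.7680 intr=65.0120 cont=64.6800 V=65.0120[EX]; j=1 S=37.1487 intr=52.6313 cont=52.2993 V=52.6313[EX]; j=2 S=55.7182 intr=34.0618 cont=33.7298 V=34.0618[EX]; j=3 S=83.5700 intr=6.2100 cont=11.6200 V=11.6200[hold]; j=4 S=125.3441 intr=0.0000 cont=0.0000 V=0.0000[hold]; j=5 S=187.9997 intr=0.0000 cont=0.0000 V=0.0000[hold]; j=6 S=281.9749 intr=0.0000 cont=0.0000 V=0.0000[hold]
k=5: j=0 S=30.3331 intr=59.4469 cont=59.1149 V=59.4469[EX]; j=1 S=45.4957 intr=44.2843 cont=43.9523 V=44.2843[EX]; j=2 S=68.2376 intr=21.5424 cont=23.6822 V=23.6822[hold]; j=3 S=102.3475 intr=0.0000 cont=6.2679 V=6.2679[hold]; j=4 S=153.5078 intr=0.0000 cont=0.0000 V=0.0000[hold]; j=5 S=230.2416 intr=0.0000 cont=0.0000 V=0.0000[hold]
k=4: j=0 S=37.1487 intr=52.6313 cont=52.2993 V=52.6313[EX]; j=1 S=55.7182 intr=34.0618 cont=34.7075 V=34.7075[hold]; j=2 S=83.5700 intr=6.2100 cont=15.6381 V=15.6381[hold]; j=3 S=125.3441 intr=0.0000 cont=3.3809 V=3.3809[hold]; j=4 S=187.9997 intr=0.0000 cont=0.0000 V=0.0000[hold]
k=3: j=0 S=45.4957 intr=44.2843 cont=44.2473 V=44.2843[EX]; j=1 S=68.2376 intr=21.5424 cont=25.8663 V=25.8663[hold]; j=2 S=102.3475 intr=0.0000 cont=9.9800 V=9.9800[hold]; j=3 S=153.5078 intr=0.0000 cont=1.8237 V=1.8237[hold]
k=2: j=0 S=55.7182 intr=34.0618 cont=35.7054 V=35.7054[hold]; j=1 S=83.5700 intr=6.2100 cont=18.5122 V=18.5122[hold]; j=2 S=125.3441 intr=0.0000 cont=6.2165 V=6.2165[hold]
k=1: j=0 S=68.2376 intr=21.5424 cont=27.7178 V=27.7178[hold]; j=1 S=102.3475 intr=0.0000 cont=12.8258 V=12.8258[hold]
k=0: j=0 S=83.5700 intr=6.2100 cont=20.8112 V=20.8112[hold]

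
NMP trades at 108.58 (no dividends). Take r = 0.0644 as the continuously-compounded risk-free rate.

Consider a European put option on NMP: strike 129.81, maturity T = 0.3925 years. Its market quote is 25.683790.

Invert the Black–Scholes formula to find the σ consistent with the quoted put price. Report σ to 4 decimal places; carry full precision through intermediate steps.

At σ = 0.5138 the Black–Scholes value reproduces the quote:
σ√T = 0.5138·√0.3925 = 0.321895
d₁ = (ln(S/K) + (r+σ²/2)T) / (σ√T) = (ln(108.58/129.81) + (0.0644+0.5138²/2)·0.3925) / 0.321895 = (-0.178585 + 0.077085) / 0.321895 = -0.315319
d₂ = d₁ − σ√T = -0.315319 − 0.321895 = -0.637214
e^{−rT} = 0.975040
N(−d₁) = 0.623740,  N(−d₂) = 0.738007
V = K·e^{−rT}·N(−d₂) − S·N(−d₁) = 93.409502 − 67.725712 = 25.683790 (matching the quote); vega is positive throughout, so no other σ reproduces this price

sigma = 0.5138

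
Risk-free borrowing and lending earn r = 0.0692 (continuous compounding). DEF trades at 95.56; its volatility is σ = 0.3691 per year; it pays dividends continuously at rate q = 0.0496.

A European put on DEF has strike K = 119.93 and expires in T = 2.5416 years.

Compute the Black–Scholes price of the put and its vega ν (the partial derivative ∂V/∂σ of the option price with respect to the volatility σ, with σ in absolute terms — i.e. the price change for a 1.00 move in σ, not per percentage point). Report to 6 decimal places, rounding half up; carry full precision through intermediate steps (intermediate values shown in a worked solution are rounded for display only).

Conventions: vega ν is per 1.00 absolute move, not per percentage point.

σ√T = 0.3691·√2.5416 = 0.588434
d₁ = (ln(S/K) + (r−q+σ²/2)T) / (σ√T) = (ln(95.56/119.93) + (0.0692−0.0496+0.3691²/2)·2.5416) / 0.588434 = (-0.227154 + 0.222943) / 0.588434 = -0.007157
d₂ = d₁ − σ√T = -0.007157 − 0.588434 = -0.595591
e^{−rT} = 0.838720
e^{−qT} = 0.881559
N(−d₁) = 0.502855,  N(−d₂) = 0.724276
Put price V = K·e^{−rT}·N(−d₂) − S·e^{−qT}·N(−d₁) = 72.853190 − 42.361413 = 30.491777
φ(d₁) = (1/√(2π))·e^{−d₁²/2} = 0.398932
ν = S·e^{−qT}·φ(d₁)·√T = 53.577206

price = 30.491777
ν = 53.577206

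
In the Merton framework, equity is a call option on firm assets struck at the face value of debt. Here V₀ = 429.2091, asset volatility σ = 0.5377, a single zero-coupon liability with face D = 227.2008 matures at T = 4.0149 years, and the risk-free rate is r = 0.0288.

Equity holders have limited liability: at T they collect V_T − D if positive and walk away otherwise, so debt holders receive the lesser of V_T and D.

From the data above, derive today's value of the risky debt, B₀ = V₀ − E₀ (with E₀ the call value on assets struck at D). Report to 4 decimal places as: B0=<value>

B0=160.4011

Apply the equity-as-call identities (strike 227.2008, horizon 4.0149 years):
d₁ = [ln(V₀/D) + (r + σ²/2)T] / (σ√T)
   = [ln(429.2091/227.2008) + (0.0288 + 0.5·0.5377²)·4.0149] / (0.5377·√4.0149)
   = [0.636110 + 0.696026] / 1.077401 = 1.236434
d₂ = d₁ − σ√T = 1.236434 − 1.077401 = 0.159033
N(d₁) = 0.891851,  N(d₂) = 0.563179,  e^(−rT) = 0.890806
E₀ = V₀·N(d₁) − D·e^(−rT)·N(d₂)
   = 429.2091·0.891851 − 227.2008·0.890806·0.563179 = 268.808039
B₀ = V₀ − E₀ = 429.2091 − 268.808039 = 160.401061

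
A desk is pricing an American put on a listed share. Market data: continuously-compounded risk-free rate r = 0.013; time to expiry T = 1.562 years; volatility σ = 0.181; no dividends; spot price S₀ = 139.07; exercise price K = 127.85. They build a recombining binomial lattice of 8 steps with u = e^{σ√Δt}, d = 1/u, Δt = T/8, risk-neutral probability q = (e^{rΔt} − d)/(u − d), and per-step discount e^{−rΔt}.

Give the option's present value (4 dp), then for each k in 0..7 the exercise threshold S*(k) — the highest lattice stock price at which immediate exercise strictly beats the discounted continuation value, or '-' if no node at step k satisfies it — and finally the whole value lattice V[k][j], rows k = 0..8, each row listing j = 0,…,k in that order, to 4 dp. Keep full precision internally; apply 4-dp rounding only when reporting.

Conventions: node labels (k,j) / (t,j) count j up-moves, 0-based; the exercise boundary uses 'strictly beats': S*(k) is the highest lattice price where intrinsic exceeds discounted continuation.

price = 6.6954
boundary = - - - - - 93.2314 100.9942 109.4033
tree:
6.6954
9.9400 3.4314
14.3473 5.5106 1.3353
20.0366 8.6372 2.3603 0.3002
26.9245 13.1371 4.1068 0.5969 0.0000
34.6186 19.2407 6.9996 1.1871 0.0000 0.0000
41.7848 26.8558 11.5980 2.3609 0.0000 0.0000 0.0000
48.4001 34.6186 18.4467 4.6951 0.0000 0.0000 0.0000 0.0000
54.5069 41.7848 26.8558 9.3373 0.0000 0.0000 0.0000 0.0000 0.0000

Δt=0.19525  u=1.08326  d=0.92314  q=0.49589  discount=0.99746
step 8 (expiry): payoffs max(K−S,0) = 54.5069 41.7848 26.8558 9.3373 0.0000 0.0000 0.0000 0.0000 0.0000
step 7: (k=7,j=0): S=79.4499, K−S=48.4001, hold=48.0760 ⇒ V=48.4001 exercise | (k=7,j=1): S=93.2314, K−S=34.6186, hold=34.2945 ⇒ V=34.6186 exercise | (k=7,j=2): S=109.4033, K−S=18.4467, hold=18.1226 ⇒ V=18.4467 exercise | (k=7,j=3): S=128.3805, K−S=0.0000, hold=4.6951 ⇒ V=4.6951 continue | (k=7,j=4): S=150.6495, K−S=0.0000, hold=0.0000 ⇒ V=0.0000 continue | (k=7,j=5): S=176.7813, K−S=0.0000, hold=0.0000 ⇒ V=0.0000 continue | (k=7,j=6): S=207.4459, K−S=0.0000, hold=0.0000 ⇒ V=0.0000 continue | (k=7,j=7): S=243.4296, K−S=0.0000, hold=0.0000 ⇒ V=0.0000 continue  boundary S*=109.4033
step 6: (k=6,j=0): S=86.0652, K−S=41.7848, hold=41.4607 ⇒ V=41.7848 exercise | (k=6,j=1): S=100.9942, K−S=26.8558, hold=26.5317 ⇒ V=26.8558 exercise | (k=6,j=2): S=118.5127, K−S=9.3373, hold=11.5980 ⇒ V=11.5980 continue | (k=6,j=3): S=139.0700, K−S=0.0000, hold=2.3609 ⇒ V=2.3609 continue | (k=6,j=4): S=163.1932, K−S=0.0000, hold=0.0000 ⇒ V=0.0000 continue | (k=6,j=5): S=191.5008, K−S=0.0000, hold=0.0000 ⇒ V=0.0000 continue | (k=6,j=6): S=224.7187, K−S=0.0000, hold=0.0000 ⇒ V=0.0000 continue  boundary S*=100.9942
step 5: (k=5,j=0): S=93.2314, K−S=34.6186, hold=34.2945 ⇒ V=34.6186 exercise | (k=5,j=1): S=109.4033, K−S=18.4467, hold=19.2407 ⇒ V=19.2407 continue | (k=5,j=2): S=128.3805, K−S=0.0000, hold=6.9996 ⇒ V=6.9996 continue | (k=5,j=3): S=150.6495, K−S=0.0000, hold=1.1871 ⇒ V=1.1871 continue | (k=5,j=4): S=176.7813, K−S=0.0000, hold=0.0000 ⇒ V=0.0000 continue | (k=5,j=5): S=207.4459, K−S=0.0000, hold=0.0000 ⇒ V=0.0000 continue  boundary S*=93.2314
step 4: (k=4,j=0): S=100.9942, K−S=26.8558, hold=26.9245 ⇒ V=26.9245 continue | (k=4,j=1): S=118.5127, K−S=9.3373, hold=13.1371 ⇒ V=13.1371 continue | (k=4,j=2): S=139.0700, K−S=0.0000, hold=4.1068 ⇒ V=4.1068 continue | (k=4,j=3): S=163.1932, K−S=0.0000, hold=0.5969 ⇒ V=0.5969 continue | (k=4,j=4): S=191.5008, K−S=0.0000, hold=0.0000 ⇒ V=0.0000 continue  boundary S*=-
step 3: (k=3,j=0): S=109.4033, K−S=18.4467, hold=20.0366 ⇒ V=20.0366 continue | (k=3,j=1): S=128.3805, K−S=0.0000, hold=8.6372 ⇒ V=8.6372 continue | (k=3,j=2): S=150.6495, K−S=0.0000, hold=2.3603 ⇒ V=2.3603 continue | (k=3,j=3): S=176.7813, K−S=0.0000, hold=0.3002 ⇒ V=0.3002 continue  boundary S*=-
step 2: (k=2,j=0): S=118.5127, K−S=9.3373, hold=14.3473 ⇒ V=14.3473 continue | (k=2,j=1): S=139.0700, K−S=0.0000, hold=5.5106 ⇒ V=5.5106 continue | (k=2,j=2): S=163.1932, K−S=0.0000, hold=1.3353 ⇒ V=1.3353 continue  boundary S*=-
step 1: (k=1,j=0): S=128.3805, K−S=0.0000, hold=9.9400 ⇒ V=9.9400 continue | (k=1,j=1): S=150.6495, K−S=0.0000, hold=3.4314 ⇒ V=3.4314 continue  boundary S*=-
step 0: (k=0,j=0): S=139.0700, K−S=0.0000, hold=6.6954 ⇒ V=6.6954 continue  boundary S*=-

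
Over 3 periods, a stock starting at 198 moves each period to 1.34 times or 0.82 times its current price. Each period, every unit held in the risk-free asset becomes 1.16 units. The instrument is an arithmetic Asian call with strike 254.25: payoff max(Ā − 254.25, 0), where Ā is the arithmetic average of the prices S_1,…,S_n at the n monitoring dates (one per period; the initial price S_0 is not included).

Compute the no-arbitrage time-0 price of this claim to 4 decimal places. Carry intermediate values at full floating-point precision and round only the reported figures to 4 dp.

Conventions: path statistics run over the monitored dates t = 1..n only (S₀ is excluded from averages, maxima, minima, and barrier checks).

price = 25.0656

Set p* = 0.6538 (from d < R < u); the path-dependent value is the discounted p*-expectation over all price paths.
Enumerate all 2^3 = 8 price paths (U = up ×1.34, D = down ×0.82); each path with k up-moves has probability p*^k·(1−p*)^(3−k).
DDD: Ā=134.8887, payoff=0.0000, prob=0.041477
UDD: Ā=220.4279, payoff=0.0000, prob=0.078345
DUD: Ā=186.1079, payoff=0.0000, prob=0.078345
UUD: Ā=304.1275, payoff=49.8775, prob=0.147986
DDU: Ā=157.9655, payoff=0.0000, prob=0.078345
UDU: Ā=258.1387, payoff=3.8887, prob=0.147986
DUU: Ā=223.8187, payoff=0.0000, prob=0.147986
UUU: Ā=365.7525, payoff=111.5025, prob=0.279529
Price = Σ prob·payoff / R^3 = 39.124792 / 1.560896 = 25.0656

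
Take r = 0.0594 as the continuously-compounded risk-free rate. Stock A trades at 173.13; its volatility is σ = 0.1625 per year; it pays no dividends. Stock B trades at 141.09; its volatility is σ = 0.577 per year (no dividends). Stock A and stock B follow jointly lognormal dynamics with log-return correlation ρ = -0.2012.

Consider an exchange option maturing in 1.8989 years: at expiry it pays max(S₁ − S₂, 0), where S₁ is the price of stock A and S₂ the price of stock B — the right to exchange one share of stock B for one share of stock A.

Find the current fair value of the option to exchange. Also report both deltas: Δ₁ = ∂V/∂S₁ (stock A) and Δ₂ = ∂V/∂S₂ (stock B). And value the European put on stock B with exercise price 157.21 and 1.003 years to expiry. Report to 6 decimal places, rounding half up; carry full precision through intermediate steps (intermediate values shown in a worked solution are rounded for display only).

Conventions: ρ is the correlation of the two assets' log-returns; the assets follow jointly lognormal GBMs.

exchange price = 70.145406
Δ1 = 0.748520
Δ2 = -0.421333
price(stock B put K=157.21) = 36.504727

σ_eff = √(σ₁² + σ₂² − 2ρσ₁σ₂) = √(0.1625² + 0.577² − 2·-0.2012·0.1625·0.577) = 0.630131
d₁ = (ln(S₁/S₂) + (q₂ − q₁ + σ_eff²/2)T) / (σ_eff√T) = (ln(173.13/141.09) + (0.0 − 0.0 + 0.198533)·1.8989) / 0.868324 = 0.669840
d₂ = d₁ − σ_eff√T = 0.669840 − 0.868324 = -0.198484
N(d₁) = 0.748520,  N(d₂) = 0.421333
V = S₁·e^{−q₁T}·N(d₁) − S₂·e^{−q₂T}·N(d₂) = 129.591285 − 59.445879 = 70.145406
Δ₁ = e^{−q₁T}·N(d₁) = 0.748520;  Δ₂ = −e^{−q₂T}·N(d₂) = -0.421333
[vanilla: stock B put K=157.21]
σ√T = 0.577·√1.003 = 0.577865
d₁ = (ln(S/K) + (r+σ²/2)T) / (σ√T) = (ln(141.09/157.21) + (0.0594+0.577²/2)·1.003) / 0.577865 = (-0.108185 + 0.226542) / 0.577865 = 0.204819
d₂ = d₁ − σ√T = 0.204819 − 0.577865 = -0.373046
e^{−rT} = 0.942162
N(−d₁) = 0.418857,  N(−d₂) = 0.645443
price = K·e^{−rT}·N(−d₂) − S·N(−d₁) = 95.601239 − 59.096513 = 36.504727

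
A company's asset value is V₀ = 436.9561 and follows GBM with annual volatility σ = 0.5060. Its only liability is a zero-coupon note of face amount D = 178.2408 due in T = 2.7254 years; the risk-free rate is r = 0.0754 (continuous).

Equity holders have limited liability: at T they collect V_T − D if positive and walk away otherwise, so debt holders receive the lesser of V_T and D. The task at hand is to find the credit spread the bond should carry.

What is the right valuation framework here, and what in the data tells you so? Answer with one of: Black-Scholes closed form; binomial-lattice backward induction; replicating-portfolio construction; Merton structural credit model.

framework: Merton structural credit model

Key observation: the asked-for credit quantity lives on the firm's capital structure — asset value, asset volatility, debt face 178.2408 — which is the structural model's domain.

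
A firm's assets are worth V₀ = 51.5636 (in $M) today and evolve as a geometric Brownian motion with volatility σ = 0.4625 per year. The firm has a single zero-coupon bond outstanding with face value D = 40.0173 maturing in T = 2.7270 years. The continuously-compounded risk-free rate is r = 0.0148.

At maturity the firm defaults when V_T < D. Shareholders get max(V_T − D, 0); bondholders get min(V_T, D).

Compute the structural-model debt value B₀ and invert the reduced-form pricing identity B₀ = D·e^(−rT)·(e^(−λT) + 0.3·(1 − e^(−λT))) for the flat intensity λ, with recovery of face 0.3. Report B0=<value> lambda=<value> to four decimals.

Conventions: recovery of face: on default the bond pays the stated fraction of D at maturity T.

B0=30.6904 lambda=0.1245

With assets at 51.5636 and a single debt payment of 40.0173 at 2.7270 years:
d₁ = [ln(V₀/D) + (r + σ²/2)T] / (σ√T)
   = [ln(51.5636/40.0173) + (0.0148 + 0.5·0.4625²)·2.7270] / (0.4625·√2.7270)
   = [0.253504 + 0.332021] / 0.763755 = 0.766639
d₂ = d₁ − σ√T = 0.766639 − 0.763755 = 0.002884
N(d₁) = 0.778352,  N(d₂) = 0.501150,  e^(−rT) = 0.960444
E₀ = V₀·N(d₁) − D·e^(−rT)·N(d₂)
   = 51.5636·0.778352 − 40.0173·0.960444·0.501150 = 20.873225
B₀ = V₀ − E₀ = 51.5636 − 20.873225 = 30.690375
e^(−λT) = (B₀·e^(rT)/D − 0.3)/(1 − 0.3) = (30.6904·1.041185/40.0173 − 0.3)/0.7 = 0.71216334
λ = −ln(0.71216334)/2.7270 = 0.124477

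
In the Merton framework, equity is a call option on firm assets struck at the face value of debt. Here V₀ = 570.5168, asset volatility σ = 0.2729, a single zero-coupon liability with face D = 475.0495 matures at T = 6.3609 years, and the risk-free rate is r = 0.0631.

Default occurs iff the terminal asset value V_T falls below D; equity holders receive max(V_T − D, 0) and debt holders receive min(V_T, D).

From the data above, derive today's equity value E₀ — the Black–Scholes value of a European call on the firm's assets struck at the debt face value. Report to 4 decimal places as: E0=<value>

Work the structural quantities from V₀ = 570.5168 against face 475.0495:
d₁ = [ln(V₀/D) + (r + σ²/2)T] / (σ√T)
   = [ln(570.5168/475.0495) + (0.0631 + 0.5·0.2729²)·6.3609] / (0.2729·√6.3609)
   = [0.183124 + 0.638235] / 0.688276 = 1.193356
d₂ = d₁ − σ√T = 1.193356 − 0.688276 = 0.505080
N(d₁) = 0.883635,  N(d₂) = 0.693249,  e^(−rT) = 0.669400
E₀ = V₀·N(d₁) − D·e^(−rT)·N(d₂)
   = 570.5168·0.883635 − 475.0495·0.669400·0.693249 = 283.676712

E0=283.6767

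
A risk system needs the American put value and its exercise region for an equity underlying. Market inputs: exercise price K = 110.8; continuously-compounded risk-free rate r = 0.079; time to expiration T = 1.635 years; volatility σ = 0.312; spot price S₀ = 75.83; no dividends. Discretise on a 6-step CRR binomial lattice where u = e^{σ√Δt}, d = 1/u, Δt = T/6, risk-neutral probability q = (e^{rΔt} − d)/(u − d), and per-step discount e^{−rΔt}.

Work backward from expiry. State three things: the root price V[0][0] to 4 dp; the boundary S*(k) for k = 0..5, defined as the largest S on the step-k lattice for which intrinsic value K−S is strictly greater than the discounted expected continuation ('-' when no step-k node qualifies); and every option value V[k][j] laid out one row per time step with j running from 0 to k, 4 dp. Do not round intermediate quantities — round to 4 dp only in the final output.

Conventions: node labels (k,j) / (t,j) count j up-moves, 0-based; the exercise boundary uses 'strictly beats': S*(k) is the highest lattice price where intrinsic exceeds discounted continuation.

price = 34.9700
boundary = 75.8300 64.4330 75.8300 64.4330 75.8300 89.2430
tree:
34.9700
46.3670 23.0694
56.0511 34.9700 13.2949
64.2798 46.3670 22.0845 5.9207
71.2716 56.0511 34.9700 11.3812 1.2427
77.2126 64.2798 46.3670 21.5570 2.6781 0.0000
82.2607 71.2716 56.0511 34.9700 5.7715 0.0000 0.0000

Δt=0.27250  u=1.17688  d=0.84970  q=0.52588  discount=0.97870
step 6 (expiry): payoffs max(K−S,0) = 82.2607 71.2716 56.0511 34.9700 5.7715 0.0000 0.0000
step 5: (k=5,j=0): S=33.5874, K−S=77.2126, hold=74.8529 ⇒ V=77.2126 exercise | (k=5,j=1): S=46.5202, K−S=64.2798, hold=61.9200 ⇒ V=64.2798 exercise | (k=5,j=2): S=64.4330, K−S=46.3670, hold=44.0073 ⇒ V=46.3670 exercise | (k=5,j=3): S=89.2430, K−S=21.5570, hold=19.1973 ⇒ V=21.5570 exercise | (k=5,j=4): S=123.6062, K−S=0.0000, hold=2.6781 ⇒ V=2.6781 continue | (k=5,j=5): S=171.2009, K−S=0.0000, hold=0.0000 ⇒ V=0.0000 continue  boundary S*=89.2430
step 4: (k=4,j=0): S=39.5284, K−S=71.2716, hold=68.9119 ⇒ V=71.2716 exercise | (k=4,j=1): S=54.7489, K−S=56.0511, hold=53.6914 ⇒ V=56.0511 exercise | (k=4,j=2): S=75.8300, K−S=34.9700, hold=32.6102 ⇒ V=34.9700 exercise | (k=4,j=3): S=105.0285, K−S=5.7715, hold=11.3812 ⇒ V=11.3812 continue | (k=4,j=4): S=145.4699, K−S=0.0000, hold=1.2427 ⇒ V=1.2427 continue  boundary S*=75.8300
step 3: (k=3,j=0): S=46.5202, K−S=64.2798, hold=61.9200 ⇒ V=64.2798 exercise | (k=3,j=1): S=64.4330, K−S=46.3670, hold=44.0073 ⇒ V=46.3670 exercise | (k=3,j=2): S=89.2430, K−S=21.5570, hold=22.0845 ⇒ V=22.0845 continue | (k=3,j=3): S=123.6062, K−S=0.0000, hold=5.9207 ⇒ V=5.9207 continue  boundary S*=64.4330
step 2: (k=2,j=0): S=54.7489, K−S=56.0511, hold=53.6914 ⇒ V=56.0511 exercise | (k=2,j=1): S=75.8300, K−S=34.9700, hold=32.8817 ⇒ V=34.9700 exercise | (k=2,j=2): S=105.0285, K−S=5.7715, hold=13.2949 ⇒ V=13.2949 continue  boundary S*=75.8300
step 1: (k=1,j=0): S=64.4330, K−S=46.3670, hold=44.0073 ⇒ V=46.3670 exercise | (k=1,j=1): S=89.2430, K−S=21.5570, hold=23.0694 ⇒ V=23.0694 continue  boundary S*=64.4330
step 0: (k=0,j=0): S=75.8300, K−S=34.9700, hold=33.3887 ⇒ V=34.9700 exercise  boundary S*=75.8300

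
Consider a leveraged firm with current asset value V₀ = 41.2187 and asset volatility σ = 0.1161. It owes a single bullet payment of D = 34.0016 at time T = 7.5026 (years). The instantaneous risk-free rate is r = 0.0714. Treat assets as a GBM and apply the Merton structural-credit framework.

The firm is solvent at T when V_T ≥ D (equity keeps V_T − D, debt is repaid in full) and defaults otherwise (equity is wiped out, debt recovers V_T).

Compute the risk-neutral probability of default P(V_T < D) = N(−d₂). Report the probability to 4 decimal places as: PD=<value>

Equity is a call on the firm's assets struck at D = 34.0016:
d₁ = [ln(V₀/D) + (r + σ²/2)T] / (σ√T)
   = [ln(41.2187/34.0016) + (0.0714 + 0.5·0.1161²)·7.5026] / (0.1161·√7.5026)
   = [0.192484 + 0.586250] / 0.318008 = 2.448789
d₂ = d₁ − σ√T = 2.448789 − 0.318008 = 2.130781
risk-neutral PD = N(−d₂) = N(-2.130781) = 0.016554

PD=0.0166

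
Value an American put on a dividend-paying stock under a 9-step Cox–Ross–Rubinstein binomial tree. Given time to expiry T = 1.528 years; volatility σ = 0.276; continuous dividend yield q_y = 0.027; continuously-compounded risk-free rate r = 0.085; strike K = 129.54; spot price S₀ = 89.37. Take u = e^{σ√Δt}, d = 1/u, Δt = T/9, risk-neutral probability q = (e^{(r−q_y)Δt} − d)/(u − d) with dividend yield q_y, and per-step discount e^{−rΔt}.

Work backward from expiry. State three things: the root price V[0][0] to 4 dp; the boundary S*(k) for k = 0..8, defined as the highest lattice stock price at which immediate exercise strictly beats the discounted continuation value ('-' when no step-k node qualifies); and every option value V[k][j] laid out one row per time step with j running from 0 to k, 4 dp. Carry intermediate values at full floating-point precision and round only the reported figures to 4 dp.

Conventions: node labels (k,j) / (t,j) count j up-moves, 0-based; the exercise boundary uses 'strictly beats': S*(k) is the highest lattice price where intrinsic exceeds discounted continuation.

Δt=0.16978, u=1.12044, d=0.89250, q=0.51501, disc=e^(-rΔt)=0.98567
k=9 terminal: V=max(K-S,0) → 97.4265 89.2251 78.9290 66.0035 49.7768 29.4061 3.8328 0.0000 0.0000 0.0000
k=8: j=0 S=35.9813 intr=93.5587 cont=91.8673 V=93.5587[EX]; j=1 S=45.1705 intr=84.3695 cont=82.7201 V=84.3695[EX]; j=2 S=56.7067 intr=72.8333 cont=71.2367 V=72.8333[EX]; j=3 S=71.1890 intr=58.3510 cont=56.8206 V=58.3510[EX]; j=4 S=89.3700 intr=40.1700 cont=38.7228 V=40.1700[EX]; j=5 S=112.1942 intr=17.3458 cont=16.0029 V=17.3458[EX]; j=6 S=140.8476 intr=0.0000 cont=1.8322 V=1.8322[hold]; j=7 S=176.8187 intr=0.0000 cont=0.0000 V=0.0000[hold]; j=8 S=221.9765 intr=0.0000 cont=0.0000 V=0.0000[hold]  S*(8)=112.1942
k=7: j=0 S=40.3149 intr=89.2251 cont=87.5535 V=89.2251[EX]; j=1 S=50.6110 intr=78.9290 cont=77.3045 V=78.9290[EX]; j=2 S=63.5365 intr=66.0035 cont=64.4381 V=66.0035[EX]; j=3 S=79.7632 intr=49.7768 cont=48.2857 V=49.7768[EX]; j=4 S=100.1339 intr=29.4061 cont=28.0081 V=29.4061[EX]; j=5 S=125.7072 intr=3.8328 cont=9.2220 V=9.2220[hold]; j=6 S=157.8116 intr=0.0000 cont=0.8759 V=0.8759[hold]; j=7 S=198.1151 intr=0.0000 cont=0.0000 V=0.0000[hold]  S*(7)=100.1339
k=6: j=0 S=45.1705 intr=84.3695 cont=82.7201 V=84.3695[EX]; j=1 S=56.7067 intr=72.8333 cont=71.2367 V=72.8333[EX]; j=2 S=71.1890 intr=58.3510 cont=56.8206 V=58.3510[EX]; j=3 S=89.3700 intr=40.1700 cont=38.7228 V=40.1700[EX]; j=4 S=112.1942 intr=17.3458 cont=18.7386 V=18.7386[hold]; j=5 S=140.8476 intr=0.0000 cont=4.8531 V=4.8531[hold]; j=6 S=176.8187 intr=0.0000 cont=0.4187 V=0.4187[hold]  S*(6)=89.3700
k=5: j=0 S=50.6110 intr=78.9290 cont=77.3045 V=78.9290[EX]; j=1 S=63.5365 intr=66.0035 cont=64.4381 V=66.0035[EX]; j=2 S=79.7632 intr=49.7768 cont=48.2857 V=49.7768[EX]; j=3 S=100.1339 intr=29.4061 cont=28.7151 V=29.4061[EX]; j=4 S=125.7072 intr=3.8328 cont=11.4214 V=11.4214[hold]; j=5 S=157.8116 intr=0.0000 cont=2.5325 V=2.5325[hold]  S*(5)=100.1339
k=4: j=0 S=56.7067 intr=72.8333 cont=71.2367 V=72.8333[EX]; j=1 S=71.1890 intr=58.3510 cont=56.8206 V=58.3510[EX]; j=2 S=89.3700 intr=40.1700 cont=38.7228 V=40.1700[EX]; j=3 S=112.1942 intr=17.3458 cont=19.8551 V=19.8551[hold]; j=4 S=140.8476 intr=0.0000 cont=6.7454 V=6.7454[hold]  S*(4)=89.3700
k=3: j=0 S=63.5365 intr=66.0035 cont=64.4381 V=66.0035[EX]; j=1 S=79.7632 intr=49.7768 cont=48.2857 V=49.7768[EX]; j=2 S=100.1339 intr=29.4061 cont=29.2819 V=29.4061[EX]; j=3 S=125.7072 intr=3.8328 cont=12.9157 V=12.9157[hold]  S*(3)=100.1339
k=2: j=0 S=71.1890 intr=58.3510 cont=56.8206 V=58.3510[EX]; j=1 S=89.3700 intr=40.1700 cont=38.7228 V=40.1700[EX]; j=2 S=112.1942 intr=17.3458 cont=20.6137 V=20.6137[hold]  S*(2)=89.3700
k=1: j=0 S=79.7632 intr=49.7768 cont=48.2857 V=49.7768[EX]; j=1 S=100.1339 intr=29.4061 cont=29.6670 V=29.6670[hold]  S*(1)=79.7632
k=0: j=0 S=89.3700 intr=40.1700 cont=38.8552 V=40.1700[EX]  S*(0)=89.3700

price = 40.1700
boundary = 89.3700 79.7632 89.3700 100.1339 89.3700 100.1339 89.3700 100.1339 112.1942
tree:
40.1700
49.7768 29.6670
58.3510 40.1700 20.6137
66.0035 49.7768 29.4061 12.9157
72.8333 58.3510 40.1700 19.8551 6.7454
78.9290 66.0035 49.7768 29.4061 11.4214 2.5325
84.3695 72.8333 58.3510 40.1700 18.7386 4.8531 0.4187
89.2251 78.9290 66.0035 49.7768 29.4061 9.2220 0.8759 0.0000
93.5587 84.3695 72.8333 58.3510 40.1700 17.3458 1.8322 0.0000 0.0000
97.4265 89.2251 78.9290 66.0035 49.7768 29.4061 3.8328 0.0000 0.0000 0.0000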